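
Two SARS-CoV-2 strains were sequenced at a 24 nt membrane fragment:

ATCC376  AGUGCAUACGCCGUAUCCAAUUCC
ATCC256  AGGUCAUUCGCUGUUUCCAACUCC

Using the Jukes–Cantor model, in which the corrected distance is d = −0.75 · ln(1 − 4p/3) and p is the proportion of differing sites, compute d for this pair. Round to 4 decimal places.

0.3041

The sequences differ at positions 3 (U/G), 4 (G/U), 8 (A/U), 12 (C/U), 15 (A/U), 21 (U/C).
p = 6/24 = 0.250000.
d = −0.75 · ln(1 − (4/3)·0.250000) = −0.75 · ln(0.666667) = −0.75 · (-0.405465) = 0.3041.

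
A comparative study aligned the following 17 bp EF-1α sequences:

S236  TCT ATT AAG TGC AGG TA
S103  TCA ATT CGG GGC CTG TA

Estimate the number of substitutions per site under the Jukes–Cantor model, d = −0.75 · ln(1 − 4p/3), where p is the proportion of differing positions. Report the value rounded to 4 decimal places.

0.4770

Mismatches occur at site 3 (T→A), site 7 (A→C), site 8 (A→G), site 10 (T→G), site 13 (A→C), site 14 (G→T).
p = 6/17 = 0.352941.
d = −0.75 · ln(1 − (4/3)·0.352941) = −0.75 · ln(0.529412) = −0.75 · (-0.635988) = 0.4770.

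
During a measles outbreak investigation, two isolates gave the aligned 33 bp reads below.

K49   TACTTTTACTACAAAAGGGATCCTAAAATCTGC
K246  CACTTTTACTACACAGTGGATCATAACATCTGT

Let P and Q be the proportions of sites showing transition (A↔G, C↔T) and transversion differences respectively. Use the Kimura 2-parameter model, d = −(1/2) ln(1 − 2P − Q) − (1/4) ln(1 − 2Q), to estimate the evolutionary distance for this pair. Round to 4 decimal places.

0.2499

The sequences differ at positions 1 (T/C, transition), 14 (A/C, transversion), 16 (A/G, transition), 17 (G/T, transversion), 23 (C/A, transversion), 27 (A/C, transversion), 33 (C/T, transition).
Of the 7 differences, 3 transitions and 4 transversions over 33 sites: P = 3/33 = 0.090909, Q = 4/33 = 0.121212.
d = −0.5·ln(0.696970) − 0.25·ln(0.757576) = −0.5·(-0.361013) − 0.25·(-0.277631) = 0.2499.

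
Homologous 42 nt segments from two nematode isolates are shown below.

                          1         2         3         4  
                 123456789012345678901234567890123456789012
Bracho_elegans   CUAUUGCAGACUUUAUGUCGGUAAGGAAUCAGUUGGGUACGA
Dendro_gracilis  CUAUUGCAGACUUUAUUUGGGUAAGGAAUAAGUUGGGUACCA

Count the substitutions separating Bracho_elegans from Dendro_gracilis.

Mismatches occur at site 17 (G↔U), site 19 (C↔G), site 30 (C↔A), site 41 (G↔C).
That gives 4 mismatches out of 42 aligned sites, so the Hamming distance is 4.

4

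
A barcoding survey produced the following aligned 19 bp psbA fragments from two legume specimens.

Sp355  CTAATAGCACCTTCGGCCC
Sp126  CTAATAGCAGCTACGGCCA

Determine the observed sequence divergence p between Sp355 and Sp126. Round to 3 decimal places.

0.158

Mismatches occur at site 10 (C→G), site 13 (T→A), site 19 (C→A).
There are 3 differences over 19 sites, so p = 3/19 = 0.158.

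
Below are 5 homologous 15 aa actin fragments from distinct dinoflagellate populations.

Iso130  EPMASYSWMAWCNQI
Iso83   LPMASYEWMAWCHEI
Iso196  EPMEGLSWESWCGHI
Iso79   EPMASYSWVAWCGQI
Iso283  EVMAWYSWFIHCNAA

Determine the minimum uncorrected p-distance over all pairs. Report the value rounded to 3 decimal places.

0.133

Pairwise Hamming distances:
  Iso130 vs Iso83: 4
  Iso130 vs Iso196: 7
  Iso130 vs Iso79: 2
  Iso130 vs Iso283: 7
  Iso83 vs Iso196: 9
  Iso83 vs Iso79: 5
  Iso83 vs Iso283: 10
  Iso196 vs Iso79: 6
  Iso196 vs Iso283: 10
  Iso79 vs Iso283: 8
The smallest is 2 mismatches, between Iso130 and Iso79; p = 2/15 = 0.133.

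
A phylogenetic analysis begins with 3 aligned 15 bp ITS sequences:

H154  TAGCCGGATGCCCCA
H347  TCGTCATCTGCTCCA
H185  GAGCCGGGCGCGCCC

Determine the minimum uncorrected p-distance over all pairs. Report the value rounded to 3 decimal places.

Pairwise Hamming distances:
  H154 vs H347: 6
  H154 vs H185: 5
  H347 vs H185: 9
The smallest is 5 mismatches, between H154 and H185; p = 5/15 = 0.333.

0.333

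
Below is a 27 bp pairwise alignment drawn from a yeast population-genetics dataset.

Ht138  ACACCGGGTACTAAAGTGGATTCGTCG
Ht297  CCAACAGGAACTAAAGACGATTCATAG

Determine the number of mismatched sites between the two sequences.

Differing sites — 1:A/C; 4:C/A; 6:G/A; 9:T/A; 17:T/A; 18:G/C; 24:G/A; 26:C/A.
That gives 8 mismatches out of 27 aligned sites, so the Hamming distance is 8.

8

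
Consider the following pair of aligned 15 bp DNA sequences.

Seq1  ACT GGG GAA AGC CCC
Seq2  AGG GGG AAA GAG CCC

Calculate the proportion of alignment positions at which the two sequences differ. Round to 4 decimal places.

Differing sites — 2:C/G; 3:T/G; 7:G/A; 10:A/G; 11:G/A; 12:C/G.
There are 6 differences over 15 sites, so p = 6/15 = 0.4000.

0.4000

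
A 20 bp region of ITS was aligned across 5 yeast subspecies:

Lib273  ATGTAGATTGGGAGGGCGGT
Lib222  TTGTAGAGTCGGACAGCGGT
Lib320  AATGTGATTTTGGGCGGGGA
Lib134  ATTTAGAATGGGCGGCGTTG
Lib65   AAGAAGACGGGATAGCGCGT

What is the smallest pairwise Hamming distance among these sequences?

5

Pairwise Hamming distances:
  Lib273 vs Lib222: 5
  Lib273 vs Lib320: 10
  Lib273 vs Lib134: 8
  Lib273 vs Lib65: 10
  Lib222 vs Lib320: 13
  Lib222 vs Lib134: 12
  Lib222 vs Lib65: 13
  Lib320 vs Lib134: 12
  Lib320 vs Lib65: 14
  Lib134 vs Lib65: 11
The smallest is 5, between Lib273 and Lib222.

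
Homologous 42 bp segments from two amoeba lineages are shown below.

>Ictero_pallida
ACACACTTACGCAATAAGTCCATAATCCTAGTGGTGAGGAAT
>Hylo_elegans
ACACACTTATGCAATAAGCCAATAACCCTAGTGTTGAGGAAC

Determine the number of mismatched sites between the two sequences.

6

Differing sites — 10:C/T; 19:T/C; 21:C/A; 26:T/C; 34:G/T; 42:T/C.
That gives 6 mismatches out of 42 aligned sites, so the Hamming distance is 6.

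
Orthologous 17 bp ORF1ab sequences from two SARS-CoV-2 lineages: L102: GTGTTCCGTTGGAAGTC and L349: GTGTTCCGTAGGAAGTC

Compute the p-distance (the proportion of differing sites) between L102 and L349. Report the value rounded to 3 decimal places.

0.059

A single mismatch occurs at site 10 (T↔A).
There are 1 differences over 17 sites, so p = 1/17 = 0.059.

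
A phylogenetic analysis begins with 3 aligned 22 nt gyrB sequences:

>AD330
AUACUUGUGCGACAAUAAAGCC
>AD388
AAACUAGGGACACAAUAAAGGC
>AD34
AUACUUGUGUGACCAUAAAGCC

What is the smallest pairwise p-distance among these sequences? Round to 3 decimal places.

0.091

Pairwise Hamming distances:
  AD330 vs AD388: 6
  AD330 vs AD34: 2
  AD388 vs AD34: 7
The smallest is 2 mismatches, between AD330 and AD34; p = 2/22 = 0.091.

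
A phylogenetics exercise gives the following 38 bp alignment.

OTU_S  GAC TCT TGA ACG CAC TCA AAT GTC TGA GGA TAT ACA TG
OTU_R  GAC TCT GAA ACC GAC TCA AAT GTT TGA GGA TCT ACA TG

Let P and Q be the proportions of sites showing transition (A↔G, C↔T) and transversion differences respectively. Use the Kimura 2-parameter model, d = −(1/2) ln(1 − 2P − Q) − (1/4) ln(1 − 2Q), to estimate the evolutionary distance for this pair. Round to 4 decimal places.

Differing sites — 7:T/G (Tv); 8:G/A (Ti); 12:G/C (Tv); 13:C/G (Tv); 24:C/T (Ti); 32:A/C (Tv).
Of the 6 differences, 2 transitions and 4 transversions over 38 sites: P = 2/38 = 0.052632, Q = 4/38 = 0.105263.
d = −0.5·ln(0.789473) − 0.25·ln(0.789474) = −0.5·(-0.236390) − 0.25·(-0.236388) = 0.1773.

0.1773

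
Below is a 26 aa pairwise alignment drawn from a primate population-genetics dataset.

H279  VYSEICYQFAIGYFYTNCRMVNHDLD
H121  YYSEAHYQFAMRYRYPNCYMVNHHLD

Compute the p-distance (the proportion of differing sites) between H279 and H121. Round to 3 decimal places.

The sequences differ at positions 1 (V/Y), 5 (I/A), 6 (C/H), 11 (I/M), 12 (G/R), 14 (F/R), 16 (T/P), 19 (R/Y), 24 (D/H).
There are 9 differences over 26 sites, so p = 9/26 = 0.346.

0.346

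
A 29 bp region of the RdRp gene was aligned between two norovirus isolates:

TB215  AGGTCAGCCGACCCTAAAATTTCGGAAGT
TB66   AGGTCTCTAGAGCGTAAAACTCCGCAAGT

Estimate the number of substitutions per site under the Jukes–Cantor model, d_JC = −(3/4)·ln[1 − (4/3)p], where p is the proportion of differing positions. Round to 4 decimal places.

Differing sites — 6:A/T; 7:G/C; 8:C/T; 9:C/A; 12:C/G; 14:C/G; 20:T/C; 22:T/C; 25:G/C.
p = 9/29 = 0.310345.
d = −0.75 · ln(1 − (4/3)·0.310345) = −0.75 · ln(0.586207) = −0.75 · (-0.534082) = 0.4006.

0.4006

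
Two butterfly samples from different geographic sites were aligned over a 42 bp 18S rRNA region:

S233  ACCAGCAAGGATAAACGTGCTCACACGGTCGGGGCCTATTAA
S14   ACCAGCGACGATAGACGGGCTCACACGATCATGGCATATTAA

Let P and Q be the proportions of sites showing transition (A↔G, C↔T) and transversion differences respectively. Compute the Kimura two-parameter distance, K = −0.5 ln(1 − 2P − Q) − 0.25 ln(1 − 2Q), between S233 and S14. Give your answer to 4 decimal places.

Differing sites — 7:A/G (Ti); 9:G/C (Tv); 14:A/G (Ti); 18:T/G (Tv); 28:G/A (Ti); 31:G/A (Ti); 32:G/T (Tv); 36:C/A (Tv).
Of the 8 differences, 4 transitions and 4 transversions over 42 sites: P = 4/42 = 0.095238, Q = 4/42 = 0.095238.
d = −0.5·ln(0.714286) − 0.25·ln(0.809524) = −0.5·(-0.336472) − 0.25·(-0.211309) = 0.2211.

0.2211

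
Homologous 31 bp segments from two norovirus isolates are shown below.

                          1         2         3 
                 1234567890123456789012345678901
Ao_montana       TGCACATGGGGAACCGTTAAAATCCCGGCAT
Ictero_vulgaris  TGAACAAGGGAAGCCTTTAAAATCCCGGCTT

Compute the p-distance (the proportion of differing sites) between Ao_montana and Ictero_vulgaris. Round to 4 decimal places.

0.1935

Mismatches occur at site 3 (C↔A), site 7 (T↔A), site 11 (G↔A), site 13 (A↔G), site 16 (G↔T), site 30 (A↔T).
There are 6 differences over 31 sites, so p = 6/31 = 0.1935.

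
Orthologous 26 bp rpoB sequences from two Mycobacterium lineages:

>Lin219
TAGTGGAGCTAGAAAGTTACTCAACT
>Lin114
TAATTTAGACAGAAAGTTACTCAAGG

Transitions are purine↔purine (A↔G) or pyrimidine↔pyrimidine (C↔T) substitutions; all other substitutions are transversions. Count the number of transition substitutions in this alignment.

The sequences differ at positions 3 (G/A, transition), 5 (G/T, transversion), 6 (G/T, transversion), 9 (C/A, transversion), 10 (T/C, transition), 25 (C/G, transversion), 26 (T/G, transversion).
Of the 7 differences, 2 transitions and 5 transversions, so the answer is 2.

2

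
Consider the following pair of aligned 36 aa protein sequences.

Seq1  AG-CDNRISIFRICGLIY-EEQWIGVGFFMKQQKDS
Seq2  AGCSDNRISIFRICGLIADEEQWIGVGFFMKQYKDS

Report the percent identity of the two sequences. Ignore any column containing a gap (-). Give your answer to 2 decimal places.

Excluding the 2 gap columns leaves 34 comparable sites.
Mismatches occur at site 4 (C/S), site 18 (Y/A), site 33 (Q/Y).
31 of the 34 comparable sites match, so the percent identity is 31/34 × 100 = 91.18%.

91.18%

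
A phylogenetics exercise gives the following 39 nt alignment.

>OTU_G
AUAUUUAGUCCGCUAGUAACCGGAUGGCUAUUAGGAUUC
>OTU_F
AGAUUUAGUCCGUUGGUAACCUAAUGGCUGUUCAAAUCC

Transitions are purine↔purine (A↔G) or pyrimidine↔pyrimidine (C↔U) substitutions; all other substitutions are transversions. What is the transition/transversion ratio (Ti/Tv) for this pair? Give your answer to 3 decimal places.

Differing sites — 2:U/G (Tv); 13:C/U (Ti); 15:A/G (Ti); 22:G/U (Tv); 23:G/A (Ti); 30:A/G (Ti); 33:A/C (Tv); 34:G/A (Ti); 35:G/A (Ti); 38:U/C (Ti).
Of the 10 differences, 7 transitions and 3 transversions, so Ti/Tv = 7/3 = 2.333.

2.333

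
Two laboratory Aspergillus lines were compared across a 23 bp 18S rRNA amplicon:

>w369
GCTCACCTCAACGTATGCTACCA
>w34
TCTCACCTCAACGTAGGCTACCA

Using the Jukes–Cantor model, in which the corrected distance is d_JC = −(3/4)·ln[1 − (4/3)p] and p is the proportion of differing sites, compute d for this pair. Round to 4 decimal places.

Differing sites — 1:G/T; 16:T/G.
p = 2/23 = 0.086957.
d = −0.75 · ln(1 − (4/3)·0.086957) = −0.75 · ln(0.884057) = −0.75 · (-0.123234) = 0.0924.

0.0924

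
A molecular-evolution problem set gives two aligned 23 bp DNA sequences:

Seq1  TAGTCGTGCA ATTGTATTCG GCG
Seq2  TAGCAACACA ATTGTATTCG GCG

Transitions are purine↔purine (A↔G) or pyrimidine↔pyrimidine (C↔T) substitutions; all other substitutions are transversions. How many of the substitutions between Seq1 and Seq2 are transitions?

4

Mismatches occur at site 4 (T/C, transition), site 5 (C/A, transversion), site 6 (G/A, transition), site 7 (T/C, transition), site 8 (G/A, transition).
Of the 5 differences, 4 transitions and 1 transversion, so the answer is 4.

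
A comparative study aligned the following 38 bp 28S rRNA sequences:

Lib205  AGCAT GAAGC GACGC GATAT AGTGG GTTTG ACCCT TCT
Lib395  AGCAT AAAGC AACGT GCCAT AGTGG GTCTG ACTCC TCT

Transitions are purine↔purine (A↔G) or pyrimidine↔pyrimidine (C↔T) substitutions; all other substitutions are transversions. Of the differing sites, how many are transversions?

The sequences differ at positions 6 (G/A, transition), 11 (G/A, transition), 15 (C/T, transition), 17 (A/C, transversion), 18 (T/C, transition), 28 (T/C, transition), 33 (C/T, transition), 35 (T/C, transition).
Of the 8 differences, 7 transitions and 1 transversion, so the answer is 1.

1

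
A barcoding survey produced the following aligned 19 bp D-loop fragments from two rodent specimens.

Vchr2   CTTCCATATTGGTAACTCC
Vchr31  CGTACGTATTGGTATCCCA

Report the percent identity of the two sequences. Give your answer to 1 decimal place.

68.4%

The sequences differ at positions 2 (T/G), 4 (C/A), 6 (A/G), 15 (A/T), 17 (T/C), 19 (C/A).
13 of the 19 sites match, so the percent identity is 13/19 × 100 = 68.4%.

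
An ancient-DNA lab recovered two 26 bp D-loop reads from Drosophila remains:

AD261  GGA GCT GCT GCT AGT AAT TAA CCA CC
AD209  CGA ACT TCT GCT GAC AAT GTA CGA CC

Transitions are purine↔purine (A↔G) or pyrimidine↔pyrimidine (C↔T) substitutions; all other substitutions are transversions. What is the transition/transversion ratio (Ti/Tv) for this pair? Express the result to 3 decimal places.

The sequences differ at positions 1 (G/C, transversion), 4 (G/A, transition), 7 (G/T, transversion), 13 (A/G, transition), 14 (G/A, transition), 15 (T/C, transition), 19 (T/G, transversion), 20 (A/T, transversion), 23 (C/G, transversion).
Of the 9 differences, 4 transitions and 5 transversions, so Ti/Tv = 4/5 = 0.800.

0.800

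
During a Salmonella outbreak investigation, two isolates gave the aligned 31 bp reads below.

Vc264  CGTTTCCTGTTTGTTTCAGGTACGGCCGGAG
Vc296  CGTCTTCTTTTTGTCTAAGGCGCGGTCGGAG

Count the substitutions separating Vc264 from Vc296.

Mismatches occur at site 4 (T→C), site 6 (C→T), site 9 (G→T), site 15 (T→C), site 17 (C→A), site 21 (T→C), site 22 (A→G), site 26 (C→T).
That gives 8 mismatches out of 31 aligned sites, so the Hamming distance is 8.

8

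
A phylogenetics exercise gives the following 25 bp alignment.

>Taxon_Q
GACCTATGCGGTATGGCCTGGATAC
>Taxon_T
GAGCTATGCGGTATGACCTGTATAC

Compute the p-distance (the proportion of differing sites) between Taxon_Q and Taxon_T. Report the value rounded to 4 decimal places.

Differing sites — 3:C/G; 16:G/A; 21:G/T.
There are 3 differences over 25 sites, so p = 3/25 = 0.1200.

0.1200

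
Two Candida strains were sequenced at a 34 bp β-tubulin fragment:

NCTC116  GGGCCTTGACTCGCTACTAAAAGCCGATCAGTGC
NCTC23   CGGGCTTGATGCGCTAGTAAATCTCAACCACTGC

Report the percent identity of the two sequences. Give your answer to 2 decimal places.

The sequences differ at positions 1 (G/C), 4 (C/G), 10 (C/T), 11 (T/G), 17 (C/G), 22 (A/T), 23 (G/C), 24 (C/T), 26 (G/A), 28 (T/C), 31 (G/C).
23 of the 34 sites match, so the percent identity is 23/34 × 100 = 67.65%.

67.65%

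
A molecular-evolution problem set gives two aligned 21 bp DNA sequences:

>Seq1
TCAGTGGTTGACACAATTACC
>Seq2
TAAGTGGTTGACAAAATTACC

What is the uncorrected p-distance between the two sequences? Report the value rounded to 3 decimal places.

0.095

The sequences differ at positions 2 (C/A), 14 (C/A).
There are 2 differences over 21 sites, so p = 2/21 = 0.095.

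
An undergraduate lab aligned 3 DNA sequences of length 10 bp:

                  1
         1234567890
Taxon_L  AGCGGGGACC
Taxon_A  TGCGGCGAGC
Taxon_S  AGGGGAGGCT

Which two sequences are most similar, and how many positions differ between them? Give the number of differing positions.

3

Pairwise Hamming distances:
  Taxon_L vs Taxon_A: 3
  Taxon_L vs Taxon_S: 4
  Taxon_A vs Taxon_S: 6
The smallest is 3, between Taxon_L and Taxon_A.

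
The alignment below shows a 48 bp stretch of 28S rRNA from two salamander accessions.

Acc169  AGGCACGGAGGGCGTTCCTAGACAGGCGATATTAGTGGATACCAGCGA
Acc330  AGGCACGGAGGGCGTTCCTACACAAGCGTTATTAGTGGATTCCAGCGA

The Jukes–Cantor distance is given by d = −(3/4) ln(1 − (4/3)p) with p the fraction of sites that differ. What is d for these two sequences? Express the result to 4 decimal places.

The sequences differ at positions 21 (G/C), 25 (G/A), 29 (A/T), 41 (A/T).
p = 4/48 = 0.083333.
d = −0.75 · ln(1 − (4/3)·0.083333) = −0.75 · ln(0.888889) = −0.75 · (-0.117783) = 0.0883.

0.0883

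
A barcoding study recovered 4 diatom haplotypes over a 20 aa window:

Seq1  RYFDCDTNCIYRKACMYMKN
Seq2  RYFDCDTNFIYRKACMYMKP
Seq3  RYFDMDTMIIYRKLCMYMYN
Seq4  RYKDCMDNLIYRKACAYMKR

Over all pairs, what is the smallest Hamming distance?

Pairwise Hamming distances:
  Seq1 vs Seq2: 2
  Seq1 vs Seq3: 5
  Seq1 vs Seq4: 6
  Seq2 vs Seq3: 6
  Seq2 vs Seq4: 6
  Seq3 vs Seq4: 10
The smallest is 2, between Seq1 and Seq2.

2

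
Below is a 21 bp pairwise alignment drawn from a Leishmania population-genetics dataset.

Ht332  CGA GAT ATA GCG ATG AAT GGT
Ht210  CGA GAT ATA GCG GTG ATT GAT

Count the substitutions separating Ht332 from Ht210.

Differing sites — 13:A/G; 17:A/T; 20:G/A.
That gives 3 mismatches out of 21 aligned sites, so the Hamming distance is 3.

3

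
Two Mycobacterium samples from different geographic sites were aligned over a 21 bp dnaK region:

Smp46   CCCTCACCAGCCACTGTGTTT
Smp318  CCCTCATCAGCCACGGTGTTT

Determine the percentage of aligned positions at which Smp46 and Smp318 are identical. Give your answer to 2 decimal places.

Mismatches occur at site 7 (C↔T), site 15 (T↔G).
19 of the 21 sites match, so the percent identity is 19/21 × 100 = 90.48%.

90.48%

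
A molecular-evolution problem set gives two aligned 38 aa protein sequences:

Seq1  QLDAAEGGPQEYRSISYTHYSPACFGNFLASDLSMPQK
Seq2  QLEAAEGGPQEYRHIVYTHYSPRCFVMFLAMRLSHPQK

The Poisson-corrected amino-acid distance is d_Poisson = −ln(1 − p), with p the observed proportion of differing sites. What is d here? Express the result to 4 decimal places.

0.2703

Mismatches occur at site 3 (D↔E), site 14 (S↔H), site 16 (S↔V), site 23 (A↔R), site 26 (G↔V), site 27 (N↔M), site 31 (S↔M), site 32 (D↔R), site 35 (M↔H).
p = 9/38 = 0.236842.
d = −ln(1 − 0.236842) = −ln(0.763158) = 0.2703.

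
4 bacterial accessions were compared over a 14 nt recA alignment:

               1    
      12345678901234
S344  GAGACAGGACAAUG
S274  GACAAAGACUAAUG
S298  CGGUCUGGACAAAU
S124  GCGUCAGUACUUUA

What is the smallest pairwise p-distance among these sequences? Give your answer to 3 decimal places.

Pairwise Hamming distances:
  S344 vs S274: 5
  S344 vs S298: 6
  S344 vs S124: 6
  S274 vs S298: 11
  S274 vs S124: 10
  S298 vs S124: 8
The smallest is 5 mismatches, between S344 and S274; p = 5/14 = 0.357.

0.357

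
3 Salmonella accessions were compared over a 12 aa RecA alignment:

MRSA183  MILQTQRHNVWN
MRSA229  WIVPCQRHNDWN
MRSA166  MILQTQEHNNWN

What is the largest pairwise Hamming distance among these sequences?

6

Pairwise Hamming distances:
  MRSA183 vs MRSA229: 5
  MRSA183 vs MRSA166: 2
  MRSA229 vs MRSA166: 6
The largest is 6, between MRSA229 and MRSA166.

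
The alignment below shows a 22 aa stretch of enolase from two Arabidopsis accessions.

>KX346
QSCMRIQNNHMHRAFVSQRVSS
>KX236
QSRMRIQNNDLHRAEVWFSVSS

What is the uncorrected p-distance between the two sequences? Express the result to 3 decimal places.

The sequences differ at positions 3 (C/R), 10 (H/D), 11 (M/L), 15 (F/E), 17 (S/W), 18 (Q/F), 19 (R/S).
There are 7 differences over 22 sites, so p = 7/22 = 0.318.

0.318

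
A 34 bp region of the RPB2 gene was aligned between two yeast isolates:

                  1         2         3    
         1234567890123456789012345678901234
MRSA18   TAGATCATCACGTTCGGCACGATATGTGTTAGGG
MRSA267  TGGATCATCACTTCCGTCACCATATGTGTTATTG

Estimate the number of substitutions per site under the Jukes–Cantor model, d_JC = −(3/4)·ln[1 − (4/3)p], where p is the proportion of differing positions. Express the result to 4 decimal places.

Mismatches occur at site 2 (A↔G), site 12 (G↔T), site 14 (T↔C), site 17 (G↔T), site 21 (G↔C), site 32 (G↔T), site 33 (G↔T).
p = 7/34 = 0.205882.
d = −0.75 · ln(1 − (4/3)·0.205882) = −0.75 · ln(0.725491) = −0.75 · (-0.320907) = 0.2407.

0.2407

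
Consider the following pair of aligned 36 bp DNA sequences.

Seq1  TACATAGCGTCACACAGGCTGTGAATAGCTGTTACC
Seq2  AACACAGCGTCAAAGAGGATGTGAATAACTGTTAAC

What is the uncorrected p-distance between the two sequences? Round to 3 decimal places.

The sequences differ at positions 1 (T/A), 5 (T/C), 13 (C/A), 15 (C/G), 19 (C/A), 28 (G/A), 35 (C/A).
There are 7 differences over 36 sites, so p = 7/36 = 0.194.

0.194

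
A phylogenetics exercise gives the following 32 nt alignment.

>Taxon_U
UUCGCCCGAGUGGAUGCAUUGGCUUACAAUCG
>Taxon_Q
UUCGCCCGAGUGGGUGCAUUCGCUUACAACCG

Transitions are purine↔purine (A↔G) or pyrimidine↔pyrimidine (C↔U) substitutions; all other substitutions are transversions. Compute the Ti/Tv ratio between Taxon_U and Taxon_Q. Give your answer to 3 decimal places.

Mismatches occur at site 14 (A↔G, transition), site 21 (G↔C, transversion), site 30 (U↔C, transition).
Of the 3 differences, 2 transitions and 1 transversion, so Ti/Tv = 2/1 = 2.000.

2.000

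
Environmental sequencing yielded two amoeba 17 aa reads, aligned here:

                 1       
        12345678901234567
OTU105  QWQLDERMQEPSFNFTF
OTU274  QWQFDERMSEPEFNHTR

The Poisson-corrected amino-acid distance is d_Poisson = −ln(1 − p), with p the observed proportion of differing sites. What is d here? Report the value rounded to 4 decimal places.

The sequences differ at positions 4 (L/F), 9 (Q/S), 12 (S/E), 15 (F/H), 17 (F/R).
p = 5/17 = 0.294118.
d = −ln(1 − 0.294118) = −ln(0.705882) = 0.3483.

0.3483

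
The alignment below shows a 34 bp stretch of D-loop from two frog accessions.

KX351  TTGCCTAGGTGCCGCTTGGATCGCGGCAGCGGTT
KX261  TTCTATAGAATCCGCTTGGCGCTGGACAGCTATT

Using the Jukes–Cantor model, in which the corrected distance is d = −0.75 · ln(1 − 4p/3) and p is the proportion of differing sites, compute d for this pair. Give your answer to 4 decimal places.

Mismatches occur at site 3 (G/C), site 4 (C/T), site 5 (C/A), site 9 (G/A), site 10 (T/A), site 11 (G/T), site 20 (A/C), site 21 (T/G), site 23 (G/T), site 24 (C/G), site 26 (G/A), site 31 (G/T), site 32 (G/A).
p = 13/34 = 0.382353.
d = −0.75 · ln(1 − (4/3)·0.382353) = −0.75 · ln(0.490196) = −0.75 · (-0.712950) = 0.5347.

0.5347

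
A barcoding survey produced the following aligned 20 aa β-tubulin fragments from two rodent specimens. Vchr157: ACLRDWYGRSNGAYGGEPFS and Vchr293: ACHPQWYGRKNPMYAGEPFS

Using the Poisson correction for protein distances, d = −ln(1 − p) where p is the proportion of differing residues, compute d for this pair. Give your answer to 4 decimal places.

0.4308

Mismatches occur at site 3 (L↔H), site 4 (R↔P), site 5 (D↔Q), site 10 (S↔K), site 12 (G↔P), site 13 (A↔M), site 15 (G↔A).
p = 7/20 = 0.350000.
d = −ln(1 − 0.350000) = −ln(0.650000) = 0.4308.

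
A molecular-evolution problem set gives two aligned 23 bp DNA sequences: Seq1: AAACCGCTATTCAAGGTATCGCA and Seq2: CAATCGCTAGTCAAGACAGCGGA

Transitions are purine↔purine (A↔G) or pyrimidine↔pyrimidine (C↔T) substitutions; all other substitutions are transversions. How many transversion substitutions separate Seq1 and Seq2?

The sequences differ at positions 1 (A/C, transversion), 4 (C/T, transition), 10 (T/G, transversion), 16 (G/A, transition), 17 (T/C, transition), 19 (T/G, transversion), 22 (C/G, transversion).
Of the 7 differences, 3 transitions and 4 transversions, so the answer is 4.

4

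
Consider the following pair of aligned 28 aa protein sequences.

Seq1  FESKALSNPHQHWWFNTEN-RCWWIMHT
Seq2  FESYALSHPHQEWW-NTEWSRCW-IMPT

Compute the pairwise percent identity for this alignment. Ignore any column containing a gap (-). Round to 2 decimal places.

80.00%

Excluding the 3 gap columns leaves 25 comparable sites.
Differing sites — 4:K/Y; 8:N/H; 12:H/E; 19:N/W; 27:H/P.
20 of the 25 comparable sites match, so the percent identity is 20/25 × 100 = 80.00%.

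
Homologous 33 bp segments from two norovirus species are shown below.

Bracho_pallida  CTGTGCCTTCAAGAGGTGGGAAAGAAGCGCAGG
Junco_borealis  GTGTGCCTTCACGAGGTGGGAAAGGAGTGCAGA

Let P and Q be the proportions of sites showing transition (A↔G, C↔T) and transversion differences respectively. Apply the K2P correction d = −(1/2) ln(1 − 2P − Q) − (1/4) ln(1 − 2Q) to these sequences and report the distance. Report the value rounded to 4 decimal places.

Mismatches occur at site 1 (C/G, transversion), site 12 (A/C, transversion), site 25 (A/G, transition), site 28 (C/T, transition), site 33 (G/A, transition).
Of the 5 differences, 3 transitions and 2 transversions over 33 sites: P = 3/33 = 0.090909, Q = 2/33 = 0.060606.
d = −0.5·ln(0.757576) − 0.25·ln(0.878788) = −0.5·(-0.277631) − 0.25·(-0.129212) = 0.1711.

0.1711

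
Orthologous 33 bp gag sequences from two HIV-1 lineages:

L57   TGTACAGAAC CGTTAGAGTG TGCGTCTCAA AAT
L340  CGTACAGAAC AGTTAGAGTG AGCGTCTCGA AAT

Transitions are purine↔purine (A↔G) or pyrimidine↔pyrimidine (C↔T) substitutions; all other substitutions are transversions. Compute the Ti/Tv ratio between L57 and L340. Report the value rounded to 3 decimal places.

Mismatches occur at site 1 (T↔C, transition), site 11 (C↔A, transversion), site 21 (T↔A, transversion), site 29 (A↔G, transition).
Of the 4 differences, 2 transitions and 2 transversions, so Ti/Tv = 2/2 = 1.000.

1.000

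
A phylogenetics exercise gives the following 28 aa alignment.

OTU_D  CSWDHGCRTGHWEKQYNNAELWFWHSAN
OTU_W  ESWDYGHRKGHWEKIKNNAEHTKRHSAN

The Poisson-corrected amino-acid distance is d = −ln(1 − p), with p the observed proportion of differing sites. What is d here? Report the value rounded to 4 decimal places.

0.4418

Differing sites — 1:C/E; 5:H/Y; 7:C/H; 9:T/K; 15:Q/I; 16:Y/K; 21:L/H; 22:W/T; 23:F/K; 24:W/R.
p = 10/28 = 0.357143.
d = −ln(1 − 0.357143) = −ln(0.642857) = 0.4418.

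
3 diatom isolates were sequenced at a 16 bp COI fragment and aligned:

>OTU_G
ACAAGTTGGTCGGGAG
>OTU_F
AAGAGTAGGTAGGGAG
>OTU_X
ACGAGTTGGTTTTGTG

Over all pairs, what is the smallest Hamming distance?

4

Pairwise Hamming distances:
  OTU_G vs OTU_F: 4
  OTU_G vs OTU_X: 5
  OTU_F vs OTU_X: 6
The smallest is 4, between OTU_G and OTU_F.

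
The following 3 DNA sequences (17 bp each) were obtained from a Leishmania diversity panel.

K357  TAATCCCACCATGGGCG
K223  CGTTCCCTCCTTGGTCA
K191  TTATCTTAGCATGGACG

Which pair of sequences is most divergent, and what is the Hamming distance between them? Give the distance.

Pairwise Hamming distances:
  K357 vs K223: 7
  K357 vs K191: 5
  K223 vs K191: 10
The largest is 10, between K223 and K191.

10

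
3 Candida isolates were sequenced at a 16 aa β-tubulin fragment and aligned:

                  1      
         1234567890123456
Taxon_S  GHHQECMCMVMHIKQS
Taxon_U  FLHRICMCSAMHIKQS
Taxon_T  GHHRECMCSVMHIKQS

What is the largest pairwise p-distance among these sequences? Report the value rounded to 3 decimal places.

0.375

Pairwise Hamming distances:
  Taxon_S vs Taxon_U: 6
  Taxon_S vs Taxon_T: 2
  Taxon_U vs Taxon_T: 4
The largest is 6 mismatches, between Taxon_S and Taxon_U; p = 6/16 = 0.375.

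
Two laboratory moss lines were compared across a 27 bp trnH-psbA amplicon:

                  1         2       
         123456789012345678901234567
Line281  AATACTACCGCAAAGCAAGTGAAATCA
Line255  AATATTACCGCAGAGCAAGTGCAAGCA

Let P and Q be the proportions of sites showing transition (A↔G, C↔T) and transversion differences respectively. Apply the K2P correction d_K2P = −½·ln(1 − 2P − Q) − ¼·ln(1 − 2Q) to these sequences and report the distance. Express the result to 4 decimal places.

0.1657

The sequences differ at positions 5 (C/T, transition), 13 (A/G, transition), 22 (A/C, transversion), 25 (T/G, transversion).
Of the 4 differences, 2 transitions and 2 transversions over 27 sites: P = 2/27 = 0.074074, Q = 2/27 = 0.074074.
d = −0.5·ln(0.777778) − 0.25·ln(0.851852) = −0.5·(-0.251314) − 0.25·(-0.160342) = 0.1657.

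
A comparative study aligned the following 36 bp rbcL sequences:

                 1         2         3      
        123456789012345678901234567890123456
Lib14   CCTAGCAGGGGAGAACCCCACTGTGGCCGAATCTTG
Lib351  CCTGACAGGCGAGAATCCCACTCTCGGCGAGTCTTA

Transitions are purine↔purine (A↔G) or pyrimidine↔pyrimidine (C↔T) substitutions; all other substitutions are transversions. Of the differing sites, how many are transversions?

4

The sequences differ at positions 4 (A/G, transition), 5 (G/A, transition), 10 (G/C, transversion), 16 (C/T, transition), 23 (G/C, transversion), 25 (G/C, transversion), 27 (C/G, transversion), 31 (A/G, transition), 36 (G/A, transition).
Of the 9 differences, 5 transitions and 4 transversions, so the answer is 4.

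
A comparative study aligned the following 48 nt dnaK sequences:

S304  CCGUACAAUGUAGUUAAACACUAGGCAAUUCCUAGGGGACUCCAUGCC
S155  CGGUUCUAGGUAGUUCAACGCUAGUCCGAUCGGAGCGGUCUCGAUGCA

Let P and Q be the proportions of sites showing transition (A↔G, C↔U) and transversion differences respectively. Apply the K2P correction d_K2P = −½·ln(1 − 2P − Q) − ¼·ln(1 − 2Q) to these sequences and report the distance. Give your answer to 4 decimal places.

Differing sites — 2:C/G (Tv); 5:A/U (Tv); 7:A/U (Tv); 9:U/G (Tv); 16:A/C (Tv); 20:A/G (Ti); 25:G/U (Tv); 27:A/C (Tv); 28:A/G (Ti); 29:U/A (Tv); 32:C/G (Tv); 33:U/G (Tv); 36:G/C (Tv); 39:A/U (Tv); 43:C/G (Tv); 48:C/A (Tv).
Of the 16 differences, 2 transitions and 14 transversions over 48 sites: P = 2/48 = 0.041667, Q = 14/48 = 0.291667.
d = −0.5·ln(0.624999) − 0.25·ln(0.416666) = −0.5·(-0.470005) − 0.25·(-0.875470) = 0.4539.

0.4539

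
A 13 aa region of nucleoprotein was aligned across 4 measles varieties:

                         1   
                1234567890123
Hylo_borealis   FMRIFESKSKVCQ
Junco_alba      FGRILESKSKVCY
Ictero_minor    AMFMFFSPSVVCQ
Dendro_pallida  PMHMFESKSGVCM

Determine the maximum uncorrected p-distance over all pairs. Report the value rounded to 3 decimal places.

0.692

Pairwise Hamming distances:
  Hylo_borealis vs Junco_alba: 3
  Hylo_borealis vs Ictero_minor: 6
  Hylo_borealis vs Dendro_pallida: 5
  Junco_alba vs Ictero_minor: 9
  Junco_alba vs Dendro_pallida: 7
  Ictero_minor vs Dendro_pallida: 6
The largest is 9 mismatches, between Junco_alba and Ictero_minor; p = 9/13 = 0.692.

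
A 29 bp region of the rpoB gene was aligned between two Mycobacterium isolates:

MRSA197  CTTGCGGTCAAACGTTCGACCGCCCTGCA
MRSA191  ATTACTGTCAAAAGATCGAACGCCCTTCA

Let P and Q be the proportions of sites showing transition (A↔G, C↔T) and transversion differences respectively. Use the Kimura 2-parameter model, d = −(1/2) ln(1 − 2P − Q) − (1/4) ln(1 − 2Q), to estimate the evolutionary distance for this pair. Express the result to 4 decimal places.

The sequences differ at positions 1 (C/A, transversion), 4 (G/A, transition), 6 (G/T, transversion), 13 (C/A, transversion), 15 (T/A, transversion), 20 (C/A, transversion), 27 (G/T, transversion).
Of the 7 differences, 1 transition and 6 transversions over 29 sites: P = 1/29 = 0.034483, Q = 6/29 = 0.206897.
d = −0.5·ln(0.724137) − 0.25·ln(0.586206) = −0.5·(-0.322775) − 0.25·(-0.534084) = 0.2949.

0.2949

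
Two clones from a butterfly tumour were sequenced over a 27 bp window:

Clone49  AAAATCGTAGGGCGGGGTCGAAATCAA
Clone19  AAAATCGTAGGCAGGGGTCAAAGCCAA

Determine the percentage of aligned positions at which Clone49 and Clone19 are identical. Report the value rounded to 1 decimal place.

81.5%

Mismatches occur at site 12 (G→C), site 13 (C→A), site 20 (G→A), site 23 (A→G), site 24 (T→C).
22 of the 27 sites match, so the percent identity is 22/27 × 100 = 81.5%.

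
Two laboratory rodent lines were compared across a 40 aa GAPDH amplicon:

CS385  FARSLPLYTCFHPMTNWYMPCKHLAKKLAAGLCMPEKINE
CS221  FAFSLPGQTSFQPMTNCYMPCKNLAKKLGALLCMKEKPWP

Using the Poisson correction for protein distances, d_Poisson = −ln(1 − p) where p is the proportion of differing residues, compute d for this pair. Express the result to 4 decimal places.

0.3930

Mismatches occur at site 3 (R↔F), site 7 (L↔G), site 8 (Y↔Q), site 10 (C↔S), site 12 (H↔Q), site 17 (W↔C), site 23 (H↔N), site 29 (A↔G), site 31 (G↔L), site 35 (P↔K), site 38 (I↔P), site 39 (N↔W), site 40 (E↔P).
p = 13/40 = 0.325000.
d = −ln(1 − 0.325000) = −ln(0.675000) = 0.3930.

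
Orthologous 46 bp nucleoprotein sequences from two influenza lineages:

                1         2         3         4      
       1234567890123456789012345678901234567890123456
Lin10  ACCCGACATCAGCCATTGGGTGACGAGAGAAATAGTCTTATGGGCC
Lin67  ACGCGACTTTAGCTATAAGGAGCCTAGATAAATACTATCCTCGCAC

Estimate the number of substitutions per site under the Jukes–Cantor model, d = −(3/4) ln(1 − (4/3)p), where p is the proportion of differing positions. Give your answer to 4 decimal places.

0.5091

Differing sites — 3:C/G; 8:A/T; 10:C/T; 14:C/T; 17:T/A; 18:G/A; 21:T/A; 23:A/C; 25:G/T; 29:G/T; 35:G/C; 37:C/A; 39:T/C; 40:A/C; 42:G/C; 44:G/C; 45:C/A.
p = 17/46 = 0.369565.
d = −0.75 · ln(1 − (4/3)·0.369565) = −0.75 · ln(0.507247) = −0.75 · (-0.678757) = 0.5091.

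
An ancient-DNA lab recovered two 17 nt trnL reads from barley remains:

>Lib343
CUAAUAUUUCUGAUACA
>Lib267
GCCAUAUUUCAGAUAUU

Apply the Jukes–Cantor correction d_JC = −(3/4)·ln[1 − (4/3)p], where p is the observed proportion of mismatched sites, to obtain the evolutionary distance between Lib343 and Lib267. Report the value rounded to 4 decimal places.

0.4770

The sequences differ at positions 1 (C/G), 2 (U/C), 3 (A/C), 11 (U/A), 16 (C/U), 17 (A/U).
p = 6/17 = 0.352941.
d = −0.75 · ln(1 − (4/3)·0.352941) = −0.75 · ln(0.529412) = −0.75 · (-0.635988) = 0.4770.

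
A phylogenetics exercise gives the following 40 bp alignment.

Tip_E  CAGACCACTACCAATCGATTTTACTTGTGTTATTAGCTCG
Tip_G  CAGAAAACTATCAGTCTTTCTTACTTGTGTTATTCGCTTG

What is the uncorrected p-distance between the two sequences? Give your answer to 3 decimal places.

Mismatches occur at site 5 (C/A), site 6 (C/A), site 11 (C/T), site 14 (A/G), site 17 (G/T), site 18 (A/T), site 20 (T/C), site 35 (A/C), site 39 (C/T).
There are 9 differences over 40 sites, so p = 9/40 = 0.225.

0.225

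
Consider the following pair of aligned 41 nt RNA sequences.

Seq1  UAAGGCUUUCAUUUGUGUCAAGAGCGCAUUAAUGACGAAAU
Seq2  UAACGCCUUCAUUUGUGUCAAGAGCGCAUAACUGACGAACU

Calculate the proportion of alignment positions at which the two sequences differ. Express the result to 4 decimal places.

0.1220

The sequences differ at positions 4 (G/C), 7 (U/C), 30 (U/A), 32 (A/C), 40 (A/C).
There are 5 differences over 41 sites, so p = 5/41 = 0.1220.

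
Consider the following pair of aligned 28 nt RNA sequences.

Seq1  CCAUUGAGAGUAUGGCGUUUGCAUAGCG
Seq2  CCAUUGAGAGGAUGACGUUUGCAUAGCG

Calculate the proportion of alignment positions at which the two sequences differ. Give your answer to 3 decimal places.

0.071

Differing sites — 11:U/G; 15:G/A.
There are 2 differences over 28 sites, so p = 2/28 = 0.071.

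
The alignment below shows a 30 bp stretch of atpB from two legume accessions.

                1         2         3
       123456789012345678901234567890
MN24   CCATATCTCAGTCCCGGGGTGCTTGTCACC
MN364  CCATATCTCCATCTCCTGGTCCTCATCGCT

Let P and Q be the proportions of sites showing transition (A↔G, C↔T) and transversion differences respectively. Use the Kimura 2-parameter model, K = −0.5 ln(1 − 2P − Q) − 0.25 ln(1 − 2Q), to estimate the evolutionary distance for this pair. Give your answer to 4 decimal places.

0.4586

The sequences differ at positions 10 (A/C, transversion), 11 (G/A, transition), 14 (C/T, transition), 16 (G/C, transversion), 17 (G/T, transversion), 21 (G/C, transversion), 24 (T/C, transition), 25 (G/A, transition), 28 (A/G, transition), 30 (C/T, transition).
Of the 10 differences, 6 transitions and 4 transversions over 30 sites: P = 6/30 = 0.200000, Q = 4/30 = 0.133333.
d = −0.5·ln(0.466667) − 0.25·ln(0.733334) = −0.5·(-0.762139) − 0.25·(-0.310154) = 0.4586.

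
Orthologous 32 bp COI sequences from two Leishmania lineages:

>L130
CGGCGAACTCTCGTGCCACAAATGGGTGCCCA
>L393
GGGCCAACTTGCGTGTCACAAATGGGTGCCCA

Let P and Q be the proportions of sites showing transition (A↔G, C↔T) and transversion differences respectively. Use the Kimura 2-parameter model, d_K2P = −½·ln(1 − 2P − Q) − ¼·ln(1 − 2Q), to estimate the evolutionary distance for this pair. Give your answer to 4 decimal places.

0.1753

Differing sites — 1:C/G (Tv); 5:G/C (Tv); 10:C/T (Ti); 11:T/G (Tv); 16:C/T (Ti).
Of the 5 differences, 2 transitions and 3 transversions over 32 sites: P = 2/32 = 0.062500, Q = 3/32 = 0.093750.
d = −0.5·ln(0.781250) − 0.25·ln(0.812500) = −0.5·(-0.246860) − 0.25·(-0.207639) = 0.1753.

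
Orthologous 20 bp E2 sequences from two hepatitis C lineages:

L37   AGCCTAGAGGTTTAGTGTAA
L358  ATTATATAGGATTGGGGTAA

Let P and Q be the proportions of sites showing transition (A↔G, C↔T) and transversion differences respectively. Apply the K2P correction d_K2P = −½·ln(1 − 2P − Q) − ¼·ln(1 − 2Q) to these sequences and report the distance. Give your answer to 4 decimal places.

0.4722

Differing sites — 2:G/T (Tv); 3:C/T (Ti); 4:C/A (Tv); 7:G/T (Tv); 11:T/A (Tv); 14:A/G (Ti); 16:T/G (Tv).
Of the 7 differences, 2 transitions and 5 transversions over 20 sites: P = 2/20 = 0.100000, Q = 5/20 = 0.250000.
d = −0.5·ln(0.550000) − 0.25·ln(0.500000) = −0.5·(-0.597837) − 0.25·(-0.693147) = 0.4722.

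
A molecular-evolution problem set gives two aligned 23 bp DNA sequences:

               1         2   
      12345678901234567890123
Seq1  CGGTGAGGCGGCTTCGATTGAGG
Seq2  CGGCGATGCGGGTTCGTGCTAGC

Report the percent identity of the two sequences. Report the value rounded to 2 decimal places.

65.22%

Mismatches occur at site 4 (T/C), site 7 (G/T), site 12 (C/G), site 17 (A/T), site 18 (T/G), site 19 (T/C), site 20 (G/T), site 23 (G/C).
15 of the 23 sites match, so the percent identity is 15/23 × 100 = 65.22%.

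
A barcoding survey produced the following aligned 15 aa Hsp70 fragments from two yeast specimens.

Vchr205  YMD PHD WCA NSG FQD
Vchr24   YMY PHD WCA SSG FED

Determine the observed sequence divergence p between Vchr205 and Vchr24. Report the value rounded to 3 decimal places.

Differing sites — 3:D/Y; 10:N/S; 14:Q/E.
There are 3 differences over 15 sites, so p = 3/15 = 0.200.

0.200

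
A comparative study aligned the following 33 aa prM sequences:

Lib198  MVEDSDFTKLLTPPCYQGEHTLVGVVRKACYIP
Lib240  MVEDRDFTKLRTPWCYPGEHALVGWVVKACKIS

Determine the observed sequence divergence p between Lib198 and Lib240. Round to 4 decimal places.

Mismatches occur at site 5 (S↔R), site 11 (L↔R), site 14 (P↔W), site 17 (Q↔P), site 21 (T↔A), site 25 (V↔W), site 27 (R↔V), site 31 (Y↔K), site 33 (P↔S).
There are 9 differences over 33 sites, so p = 9/33 = 0.2727.

0.2727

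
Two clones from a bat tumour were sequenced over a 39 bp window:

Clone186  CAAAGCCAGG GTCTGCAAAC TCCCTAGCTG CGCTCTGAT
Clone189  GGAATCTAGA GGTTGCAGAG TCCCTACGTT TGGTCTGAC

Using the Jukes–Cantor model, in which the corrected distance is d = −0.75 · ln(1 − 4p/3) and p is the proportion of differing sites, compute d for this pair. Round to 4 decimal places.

Differing sites — 1:C/G; 2:A/G; 5:G/T; 7:C/T; 10:G/A; 12:T/G; 13:C/T; 18:A/G; 20:C/G; 27:G/C; 28:C/G; 30:G/T; 31:C/T; 33:C/G; 39:T/C.
p = 15/39 = 0.384615.
d = −0.75 · ln(1 − (4/3)·0.384615) = −0.75 · ln(0.487180) = −0.75 · (-0.719122) = 0.5393.

0.5393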